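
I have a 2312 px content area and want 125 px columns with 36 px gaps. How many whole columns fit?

k columns need k·125 + (k−1)·36 = k·161 − 36.
k·161 − 36 ≤ 2312 → k ≤ 2348 / 161 ≈ 14.58, so k = 14.

14 columns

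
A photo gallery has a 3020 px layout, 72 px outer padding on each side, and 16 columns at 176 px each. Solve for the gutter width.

4 px

Subtract both margins: 3020 − 2·72 = 2876 px.
16 columns take 16·176 = 2816 px; remaining 60 splits into 15 gutters.
g = 60 / 15 = 4 px.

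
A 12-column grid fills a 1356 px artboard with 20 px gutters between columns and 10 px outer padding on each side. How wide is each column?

Subtract both margins: 1356 − 2·10 = 1336 px.
12 columns + 11 gutters: 12c + 11·20 = 1336.
12c = 1336 − 220 = 1116, so c = 93 px.

93 px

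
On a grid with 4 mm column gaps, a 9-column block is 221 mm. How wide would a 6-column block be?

146 mm

9 columns + 8 column gaps: 9c + 8·4 = 221.
9c = 221 − 32 = 189, so c = 21 mm.
6 columns plus 5 column gaps: 126 + 20 = 146 mm.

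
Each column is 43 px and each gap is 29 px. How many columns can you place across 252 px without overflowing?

3 columns

Each extra column adds 43 + 29 = 72 px.
(252 + 29) / 72 = 3.90, so 3 columns fit.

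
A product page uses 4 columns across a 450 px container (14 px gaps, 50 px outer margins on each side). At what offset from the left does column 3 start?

Inside the margins: 450 − 100 = 350 px.
350 − 3·14 = 308; ÷4 gives c = 77 px.
Column 3 starts at margin + 2·(column + gutter) = 50 + 2·91 = 232 px.

232 px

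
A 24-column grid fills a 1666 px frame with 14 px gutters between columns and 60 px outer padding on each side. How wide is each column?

51 px

Content width = 1666 − 2·60 = 1546 px.
Subtracting 23 gutters of 14 leaves 1224 for 24 columns, so c = 51 px.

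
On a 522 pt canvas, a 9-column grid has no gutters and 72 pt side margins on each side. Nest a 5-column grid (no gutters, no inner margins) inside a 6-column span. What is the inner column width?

Outer content = 522 − 2·72 = 378 pt.
9c = 378 → c = 42 pt.
6-column span = 6·42 = 252 pt.
252 / 5 = 50.4 pt per column.

50.4 pt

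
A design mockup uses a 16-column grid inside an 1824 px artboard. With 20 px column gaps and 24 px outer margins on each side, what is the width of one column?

Take off 48 px of margins, leaving 1776 px.
16c + 15·20 = 1776 → 16c = 1476 → c = 92.25 px.

92.25 px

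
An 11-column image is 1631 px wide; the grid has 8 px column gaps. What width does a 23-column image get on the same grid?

3419 px

11c + 10·8 = 1631 → 11c = 1551 → c = 141 px.
23-column span = 23·141 + 22·8 = 3419 px.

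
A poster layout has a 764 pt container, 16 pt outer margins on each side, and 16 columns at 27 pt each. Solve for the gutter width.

20 pt

Inside the margins: 764 − 32 = 732 pt.
16 columns take 16·27 = 432 pt; remaining 300 splits into 15 gutters.
g = 300 / 15 = 20 pt.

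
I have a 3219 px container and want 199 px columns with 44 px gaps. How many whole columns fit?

13 columns

Each extra column adds 199 + 44 = 243 px.
(3219 + 44) / 243 = 13.43, so 13 columns fit.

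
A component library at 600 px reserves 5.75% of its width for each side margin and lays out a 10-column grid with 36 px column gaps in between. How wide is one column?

600 × (1 − 2·5.75%) = 600 × 88.5% = 531 px for the columns.
531 − 9·36 = 207; ÷10 gives c = 20.7 px.

20.7 px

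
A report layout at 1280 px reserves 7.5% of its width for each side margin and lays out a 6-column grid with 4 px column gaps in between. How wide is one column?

Margins: 7.5% × 1280 = 96 px each, so content = 1280 − 192 = 1088 px.
1088 − 5·4 = 1068; ÷6 gives c = 178 px.

178 px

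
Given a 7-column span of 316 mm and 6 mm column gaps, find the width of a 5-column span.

224 mm

316 − 6·6 = 280; ÷7 gives c = 40 mm.
5-column span = 5·40 + 4·6 = 224 mm.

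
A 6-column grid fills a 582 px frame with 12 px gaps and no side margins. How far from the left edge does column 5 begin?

396 px

582 − 5·12 = 522; ÷6 gives c = 87 px.
Before column 5: 4 columns + 4 gaps.
Offset = 4·(87 + 12) = 4·99 = 396 px.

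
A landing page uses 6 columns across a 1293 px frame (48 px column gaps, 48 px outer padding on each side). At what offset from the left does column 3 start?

Subtract both margins: 1293 − 2·48 = 1197 px.
6 columns + 5 column gaps: 6c + 5·48 = 1197.
6c = 1197 − 240 = 957, so c = 159.5 px.
Before column 3: the margin + 2 columns + 2 column gaps.
Offset = 48 + 2·(159.5 + 48) = 48 + 415 = 463 px.

463 px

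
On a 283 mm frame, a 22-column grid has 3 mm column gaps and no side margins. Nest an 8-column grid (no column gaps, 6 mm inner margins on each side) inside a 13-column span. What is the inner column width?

283 − 21·3 = 220; ÷22 gives c = 10 mm.
13 columns plus 12 column gaps: 130 + 36 = 166 mm.
Inner content = 166 − 2·6 = 154 mm.
154 / 8 = 19.25 mm per column.

19.25 mm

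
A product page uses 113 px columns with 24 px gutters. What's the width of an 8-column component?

1072 px

Span of 8: 8·113 + 7·24 = 904 + 168 = 1072 px.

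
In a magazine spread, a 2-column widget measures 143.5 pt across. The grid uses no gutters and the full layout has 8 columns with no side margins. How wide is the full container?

574 pt

143.5 / 2 = 71.75 pt per column.
Summing: 574 = 574 pt.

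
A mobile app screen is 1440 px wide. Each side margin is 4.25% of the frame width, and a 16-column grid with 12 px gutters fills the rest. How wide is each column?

71.1 px

Each margin = 4.25% of 1440 = 61.2 px; content = 1440 − 2·61.2 = 1317.6 px.
16 columns + 15 gutters: 16c + 15·12 = 1317.6.
16c = 1317.6 − 180 = 1137.6, so c = 71.1 px.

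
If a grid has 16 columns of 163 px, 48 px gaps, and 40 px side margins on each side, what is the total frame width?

Adding margins, columns and gutters: 80 + 2608 + 720 = 3408 px.

3408 px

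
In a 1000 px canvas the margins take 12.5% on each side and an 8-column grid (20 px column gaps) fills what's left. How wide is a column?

76.25 px

Margins: 12.5% × 1000 = 125 px each, so content = 1000 − 250 = 750 px.
8c + 7·20 = 750 → 8c = 610 → c = 76.25 px.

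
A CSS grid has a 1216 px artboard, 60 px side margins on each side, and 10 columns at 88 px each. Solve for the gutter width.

24 px

Subtract both margins: 1216 − 2·60 = 1096 px.
10 columns take 10·88 = 880 px; remaining 216 splits into 9 gutters.
g = 216 / 9 = 24 px.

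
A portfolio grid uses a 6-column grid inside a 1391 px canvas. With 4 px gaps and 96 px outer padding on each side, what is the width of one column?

Content width = 1391 − 2·96 = 1199 px.
6c + 5·4 = 1199 → 6c = 1179 → c = 196.5 px.

196.5 px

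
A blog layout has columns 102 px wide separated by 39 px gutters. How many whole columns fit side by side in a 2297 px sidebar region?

16 columns

Each extra column adds 102 + 39 = 141 px.
(2297 + 39) / 141 = 16.57, so 16 columns fit.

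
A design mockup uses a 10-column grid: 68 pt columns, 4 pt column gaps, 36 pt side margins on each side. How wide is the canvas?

Canvas = 2·36 + 10·68 + 9·4 = 72 + 680 + 36 = 788 pt.

788 pt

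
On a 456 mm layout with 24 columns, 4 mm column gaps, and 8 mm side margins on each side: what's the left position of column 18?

Take off 16 mm of margins, leaving 440 mm.
24c + 23·4 = 440 → 24c = 348 → c = 14.5 mm.
Column 18 starts at margin + 17·(column + gutter) = 8 + 17·18.5 = 322.5 mm.

322.5 mm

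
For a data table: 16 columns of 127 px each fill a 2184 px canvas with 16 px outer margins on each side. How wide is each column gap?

8 px

Take off 32 px of margins, leaving 2152 px.
16 columns take 16·127 = 2032 px; remaining 120 splits into 15 column gaps.
g = 120 / 15 = 8 px.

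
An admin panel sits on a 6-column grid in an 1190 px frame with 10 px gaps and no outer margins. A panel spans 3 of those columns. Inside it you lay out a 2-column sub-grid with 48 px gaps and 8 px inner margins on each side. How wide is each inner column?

263 px

6 columns + 5 gaps: 6c + 5·10 = 1190.
6c = 1190 − 50 = 1140, so c = 190 px.
Span of 3: 3·190 + 2·10 = 570 + 20 = 590 px.
Inner content = 590 − 2·8 = 574 px.
2 columns + 1 gap: 2d + 1·48 = 574.
2d = 574 − 48 = 526, so d = 263 px.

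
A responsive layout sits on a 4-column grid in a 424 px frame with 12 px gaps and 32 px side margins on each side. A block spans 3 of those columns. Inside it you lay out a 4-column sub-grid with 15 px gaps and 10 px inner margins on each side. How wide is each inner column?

Outer content = 424 − 2·32 = 360 px.
Subtracting 3 gaps of 12 leaves 324 for 4 columns, so c = 81 px.
Span of 3: 3·81 + 2·12 = 243 + 24 = 267 px.
Inner content = 267 − 2·10 = 247 px.
4 columns + 3 gaps: 4d + 3·15 = 247.
4d = 247 − 45 = 202, so d = 50.5 px.

50.5 px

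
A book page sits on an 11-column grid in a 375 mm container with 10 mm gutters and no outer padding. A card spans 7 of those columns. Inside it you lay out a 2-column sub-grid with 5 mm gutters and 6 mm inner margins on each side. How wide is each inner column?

11c + 10·10 = 375 → 11c = 275 → c = 25 mm.
7 columns plus 6 gutters: 175 + 60 = 235 mm.
Inner content = 235 − 2·6 = 223 mm.
2d + 1·5 = 223 → 2d = 218 → d = 109 mm.

109 mm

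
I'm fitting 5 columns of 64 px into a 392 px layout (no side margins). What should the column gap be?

5·64 + 4g = 392 → 4g = 72 → g = 18 px.

18 px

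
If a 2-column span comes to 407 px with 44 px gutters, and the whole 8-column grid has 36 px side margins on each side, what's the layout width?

1832 px

2c + 1·44 = 407 → 2c = 363 → c = 181.5 px.
Adding margins, columns and gutters: 72 + 1452 + 308 = 1832 px.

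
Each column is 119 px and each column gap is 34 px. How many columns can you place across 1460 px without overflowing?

k columns need k·119 + (k−1)·34 = k·153 − 34.
k·153 − 34 ≤ 1460 → k ≤ 1494 / 153 ≈ 9.76, so k = 9.

9 columns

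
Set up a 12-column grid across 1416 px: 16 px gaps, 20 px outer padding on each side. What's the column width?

Inside the margins: 1416 − 40 = 1376 px.
12c + 11·16 = 1376 → 12c = 1200 → c = 100 px.

100 px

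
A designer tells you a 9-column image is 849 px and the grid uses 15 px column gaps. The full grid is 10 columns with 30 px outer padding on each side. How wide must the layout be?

1005 px

Subtracting 8 column gaps of 15 leaves 729 for 9 columns, so c = 81 px.
Layout = 2·30 + 10·81 + 9·15 = 60 + 810 + 135 = 1005 px.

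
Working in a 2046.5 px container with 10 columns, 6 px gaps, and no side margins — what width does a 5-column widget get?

Subtracting 9 gaps of 6 leaves 1992.5 for 10 columns, so c = 199.25 px.
5-column span = 5·199.25 + 4·6 = 1020.25 px.

1020.25 px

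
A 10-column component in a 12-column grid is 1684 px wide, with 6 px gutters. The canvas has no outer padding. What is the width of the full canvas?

2022 px

1684 − 9·6 = 1630; ÷10 gives c = 163 px.
Canvas = 12·163 + 11·6 = 1956 + 66 = 2022 px.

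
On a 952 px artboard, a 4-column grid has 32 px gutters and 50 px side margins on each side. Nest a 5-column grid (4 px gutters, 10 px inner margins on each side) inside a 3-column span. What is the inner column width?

119 px

Take off 100 px of margins, leaving 852 px.
852 − 3·32 = 756; ÷4 gives c = 189 px.
3-column span = 3·189 + 2·32 = 631 px.
Inner content = 631 − 2·10 = 611 px.
611 − 4·4 = 595; ÷5 gives d = 119 px.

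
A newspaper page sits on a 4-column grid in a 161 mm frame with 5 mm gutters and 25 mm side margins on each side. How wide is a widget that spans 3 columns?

82 mm

Take off 50 mm of margins, leaving 111 mm.
4c + 3·5 = 111 → 4c = 96 → c = 24 mm.
3 columns plus 2 gutters: 72 + 10 = 82 mm.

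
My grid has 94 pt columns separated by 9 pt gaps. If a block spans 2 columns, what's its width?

Span of 2: 2·94 + 1·9 = 188 + 9 = 197 pt.

197 pt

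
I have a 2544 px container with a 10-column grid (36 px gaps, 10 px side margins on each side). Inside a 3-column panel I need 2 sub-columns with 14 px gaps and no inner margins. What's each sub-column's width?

Inside the margins: 2544 − 20 = 2524 px.
Subtracting 9 gaps of 36 leaves 2200 for 10 columns, so c = 220 px.
3-column span = 3·220 + 2·36 = 732 px.
2d + 1·14 = 732 → 2d = 718 → d = 359 px.

359 px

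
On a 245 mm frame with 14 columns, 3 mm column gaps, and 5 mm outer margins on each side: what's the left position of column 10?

Inside the margins: 245 − 10 = 235 mm.
235 − 13·3 = 196; ÷14 gives c = 14 mm.
Each column+gutter stride is 17 mm; 9 of them past the 5 mm margin is 5 + 153 = 158 mm.

158 mm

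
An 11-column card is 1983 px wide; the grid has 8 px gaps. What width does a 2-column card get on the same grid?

354 px

1983 − 10·8 = 1903; ÷11 gives c = 173 px.
2 columns plus 1 gap: 346 + 8 = 354 px.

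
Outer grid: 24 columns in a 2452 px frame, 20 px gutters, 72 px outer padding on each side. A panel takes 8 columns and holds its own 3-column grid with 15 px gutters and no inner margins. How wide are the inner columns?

Inside the margins: 2452 − 144 = 2308 px.
24 columns + 23 gutters: 24c + 23·20 = 2308.
24c = 2308 − 460 = 1848, so c = 77 px.
8-column span = 8·77 + 7·20 = 756 px.
756 − 2·15 = 726; ÷3 gives d = 242 px.

242 px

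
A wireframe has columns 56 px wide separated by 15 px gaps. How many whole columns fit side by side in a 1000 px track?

k columns need k·56 + (k−1)·15 = k·71 − 15.
k·71 − 15 ≤ 1000 → k ≤ 1015 / 71 ≈ 14.30, so k = 14.

14 columns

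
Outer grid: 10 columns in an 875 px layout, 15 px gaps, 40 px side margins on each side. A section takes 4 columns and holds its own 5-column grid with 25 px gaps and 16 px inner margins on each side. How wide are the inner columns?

Take off 80 px of margins, leaving 795 px.
10c + 9·15 = 795 → 10c = 660 → c = 66 px.
4 columns plus 3 gaps: 264 + 45 = 309 px.
Inner content = 309 − 2·16 = 277 px.
Subtracting 4 gaps of 25 leaves 177 for 5 columns, so d = 35.4 px.

35.4 px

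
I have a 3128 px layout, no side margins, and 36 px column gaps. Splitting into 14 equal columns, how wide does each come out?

14c + 13·36 = 3128 → 14c = 2660 → c = 190 px.

190 px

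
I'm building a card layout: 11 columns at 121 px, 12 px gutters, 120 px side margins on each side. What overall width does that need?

1691 px

Frame = 2·120 + 11·121 + 10·12 = 240 + 1331 + 120 = 1691 px.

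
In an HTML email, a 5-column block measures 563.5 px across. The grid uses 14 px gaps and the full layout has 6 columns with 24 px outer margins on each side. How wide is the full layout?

727 px

563.5 − 4·14 = 507.5; ÷5 gives c = 101.5 px.
Layout = 2·24 + 6·101.5 + 5·14 = 48 + 609 + 70 = 727 px.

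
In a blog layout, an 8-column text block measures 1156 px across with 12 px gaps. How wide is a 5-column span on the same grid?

718 px

8c + 7·12 = 1156 → 8c = 1072 → c = 134 px.
5 columns plus 4 gaps: 670 + 48 = 718 px.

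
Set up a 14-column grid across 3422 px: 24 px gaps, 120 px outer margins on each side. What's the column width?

Subtract both margins: 3422 − 2·120 = 3182 px.
14c + 13·24 = 3182 → 14c = 2870 → c = 205 px.

205 px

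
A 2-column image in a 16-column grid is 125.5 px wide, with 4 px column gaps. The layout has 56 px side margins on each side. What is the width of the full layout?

Subtracting 1 column gap of 4 leaves 121.5 for 2 columns, so c = 60.75 px.
Adding margins, columns and gutters: 112 + 972 + 60 = 1144 px.

1144 px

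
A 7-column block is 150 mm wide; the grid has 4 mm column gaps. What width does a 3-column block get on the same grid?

150 − 6·4 = 126; ÷7 gives c = 18 mm.
3 columns plus 2 column gaps: 54 + 8 = 62 mm.

62 mm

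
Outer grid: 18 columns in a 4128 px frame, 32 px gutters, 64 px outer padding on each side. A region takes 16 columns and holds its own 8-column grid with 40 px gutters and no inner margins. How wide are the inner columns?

409 px

Inside the margins: 4128 − 128 = 4000 px.
4000 − 17·32 = 3456; ÷18 gives c = 192 px.
16-column span = 16·192 + 15·32 = 3552 px.
3552 − 7·40 = 3272; ÷8 gives d = 409 px.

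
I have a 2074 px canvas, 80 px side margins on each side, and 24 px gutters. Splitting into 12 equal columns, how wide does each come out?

Subtract both margins: 2074 − 2·80 = 1914 px.
Subtracting 11 gutters of 24 leaves 1650 for 12 columns, so c = 137.5 px.

137.5 px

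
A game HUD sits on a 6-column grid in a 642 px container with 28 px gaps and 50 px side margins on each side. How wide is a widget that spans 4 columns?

Inside the margins: 642 − 100 = 542 px.
6 columns + 5 gaps: 6c + 5·28 = 542.
6c = 542 − 140 = 402, so c = 67 px.
4-column span = 4·67 + 3·28 = 352 px.

352 px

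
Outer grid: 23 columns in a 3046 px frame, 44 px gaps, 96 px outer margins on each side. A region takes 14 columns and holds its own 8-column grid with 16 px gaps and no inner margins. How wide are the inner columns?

Outer content = 3046 − 2·96 = 2854 px.
23c + 22·44 = 2854 → 23c = 1886 → c = 82 px.
14-column span = 14·82 + 13·44 = 1720 px.
1720 − 7·16 = 1608; ÷8 gives d = 201 px.

201 px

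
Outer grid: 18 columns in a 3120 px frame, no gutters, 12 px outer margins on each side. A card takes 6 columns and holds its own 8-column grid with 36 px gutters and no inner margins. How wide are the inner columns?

Inside the margins: 3120 − 24 = 3096 px.
3096 / 18 = 172 px per column.
With no gutters, 6 columns span 6·172 = 1032 px.
1032 − 7·36 = 780; ÷8 gives d = 97.5 px.

97.5 px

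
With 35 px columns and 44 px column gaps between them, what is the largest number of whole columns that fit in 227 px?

3 columns: 3·35 + 2·44 = 193 px ≤ 227.
4 columns: 272 px > 227. So 3.

3 columns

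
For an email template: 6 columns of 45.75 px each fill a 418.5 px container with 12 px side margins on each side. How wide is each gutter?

24 px

Subtract both margins: 418.5 − 2·12 = 394.5 px.
Columns use 274.5 px, leaving 120 px across 5 gutters = 24 px each.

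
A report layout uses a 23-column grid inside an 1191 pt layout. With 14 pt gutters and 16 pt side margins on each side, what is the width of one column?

37 pt

Subtract both margins: 1191 − 2·16 = 1159 pt.
23 columns + 22 gutters: 23c + 22·14 = 1159.
23c = 1159 − 308 = 851, so c = 37 pt.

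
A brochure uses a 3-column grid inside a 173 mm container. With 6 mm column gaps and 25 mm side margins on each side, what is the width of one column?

37 mm

Take off 50 mm of margins, leaving 123 mm.
3c + 2·6 = 123 → 3c = 111 → c = 37 mm.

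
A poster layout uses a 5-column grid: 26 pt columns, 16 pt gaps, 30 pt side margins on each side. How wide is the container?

Container = 2·30 + 5·26 + 4·16 = 60 + 130 + 64 = 254 pt.

254 pt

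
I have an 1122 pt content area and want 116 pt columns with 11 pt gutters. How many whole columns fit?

8 columns

Each extra column adds 116 + 11 = 127 pt.
(1122 + 11) / 127 = 8.92, so 8 columns fit.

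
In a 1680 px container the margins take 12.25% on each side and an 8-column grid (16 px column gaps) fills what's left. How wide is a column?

Each margin = 12.25% of 1680 = 205.8 px; content = 1680 − 2·205.8 = 1268.4 px.
8c + 7·16 = 1268.4 → 8c = 1156.4 → c = 144.55 px.

144.55 px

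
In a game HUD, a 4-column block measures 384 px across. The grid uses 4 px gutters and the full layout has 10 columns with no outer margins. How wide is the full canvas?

966 px

4c + 3·4 = 384 → 4c = 372 → c = 93 px.
Total width: 10·93 + 9·4 = 966 px.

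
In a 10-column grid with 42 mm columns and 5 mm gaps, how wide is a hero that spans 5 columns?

230 mm

Span of 5: 5·42 + 4·5 = 210 + 20 = 230 mm.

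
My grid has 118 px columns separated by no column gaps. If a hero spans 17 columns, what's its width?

2006 px

17-column span = 17·118 = 2006 px.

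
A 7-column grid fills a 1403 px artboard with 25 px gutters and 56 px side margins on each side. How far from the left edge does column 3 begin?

Inside the margins: 1403 − 112 = 1291 px.
7c + 6·25 = 1291 → 7c = 1141 → c = 163 px.
Column 3 starts at margin + 2·(column + gutter) = 56 + 2·188 = 432 px.

432 px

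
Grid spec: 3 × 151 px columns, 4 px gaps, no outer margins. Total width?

461 px

Total width: 3·151 + 2·4 = 461 px.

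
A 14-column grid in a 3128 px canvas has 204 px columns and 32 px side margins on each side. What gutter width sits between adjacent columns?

Content width = 3128 − 2·32 = 3064 px.
14 columns take 14·204 = 2856 px; remaining 208 splits into 13 gutters.
g = 208 / 13 = 16 px.

16 px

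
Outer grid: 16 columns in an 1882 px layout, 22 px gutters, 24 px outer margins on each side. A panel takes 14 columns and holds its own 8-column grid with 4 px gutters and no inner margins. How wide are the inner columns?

196.75 px

Subtract both margins: 1882 − 2·24 = 1834 px.
16 columns + 15 gutters: 16c + 15·22 = 1834.
16c = 1834 − 330 = 1504, so c = 94 px.
14-column span = 14·94 + 13·22 = 1602 px.
1602 − 7·4 = 1574; ÷8 gives d = 196.75 px.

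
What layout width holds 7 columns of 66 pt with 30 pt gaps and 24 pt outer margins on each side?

Total width: 2·24 + 7·66 + 6·30 = 690 pt.

690 pt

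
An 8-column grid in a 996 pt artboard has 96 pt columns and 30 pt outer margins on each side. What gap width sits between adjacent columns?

Take off 60 pt of margins, leaving 936 pt.
8·96 + 7g = 936 → 7g = 168 → g = 24 pt.

24 pt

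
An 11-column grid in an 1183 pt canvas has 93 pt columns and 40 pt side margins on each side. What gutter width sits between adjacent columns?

Take off 80 pt of margins, leaving 1103 pt.
11 columns take 11·93 = 1023 pt; remaining 80 splits into 10 gutters.
g = 80 / 10 = 8 pt.

8 pt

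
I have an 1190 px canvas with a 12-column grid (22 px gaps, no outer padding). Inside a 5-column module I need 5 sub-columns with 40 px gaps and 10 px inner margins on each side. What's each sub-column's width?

60.6 px

1190 − 11·22 = 948; ÷12 gives c = 79 px.
5-column span = 5·79 + 4·22 = 483 px.
Inner content = 483 − 2·10 = 463 px.
Subtracting 4 gaps of 40 leaves 303 for 5 columns, so d = 60.6 px.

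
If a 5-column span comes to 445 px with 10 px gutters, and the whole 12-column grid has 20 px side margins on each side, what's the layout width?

Subtracting 4 gutters of 10 leaves 405 for 5 columns, so c = 81 px.
Layout = 2·20 + 12·81 + 11·10 = 40 + 972 + 110 = 1122 px.

1122 px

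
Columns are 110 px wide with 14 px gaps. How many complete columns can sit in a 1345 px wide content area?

10 columns

k columns need k·110 + (k−1)·14 = k·124 − 14.
k·124 − 14 ≤ 1345 → k ≤ 1359 / 124 ≈ 10.96, so k = 10.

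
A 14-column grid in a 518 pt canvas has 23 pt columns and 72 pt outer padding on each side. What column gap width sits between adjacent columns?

4 pt

Inside the margins: 518 − 144 = 374 pt.
14 columns take 14·23 = 322 pt; remaining 52 splits into 13 column gaps.
g = 52 / 13 = 4 pt.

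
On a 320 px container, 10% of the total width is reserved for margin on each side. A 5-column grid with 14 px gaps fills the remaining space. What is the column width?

Each margin = 10% of 320 = 32 px; content = 320 − 2·32 = 256 px.
5c + 4·14 = 256 → 5c = 200 → c = 40 px.

40 px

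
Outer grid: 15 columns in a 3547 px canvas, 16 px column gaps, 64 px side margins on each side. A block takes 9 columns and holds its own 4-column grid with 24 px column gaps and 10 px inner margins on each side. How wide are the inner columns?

Outer content = 3547 − 2·64 = 3419 px.
3419 − 14·16 = 3195; ÷15 gives c = 213 px.
Span of 9: 9·213 + 8·16 = 1917 + 128 = 2045 px.
Inner content = 2045 − 2·10 = 2025 px.
4d + 3·24 = 2025 → 4d = 1953 → d = 488.25 px.

488.25 px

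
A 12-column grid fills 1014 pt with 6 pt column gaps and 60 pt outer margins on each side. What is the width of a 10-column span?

Content width = 1014 − 2·60 = 894 pt.
894 − 11·6 = 828; ÷12 gives c = 69 pt.
10-column span = 10·69 + 9·6 = 744 pt.

744 pt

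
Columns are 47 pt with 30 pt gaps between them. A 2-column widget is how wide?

124 pt

2-column span = 2·47 + 1·30 = 124 pt.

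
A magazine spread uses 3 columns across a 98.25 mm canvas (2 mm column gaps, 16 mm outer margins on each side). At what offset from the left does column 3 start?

Inside the margins: 98.25 − 32 = 66.25 mm.
3c + 2·2 = 66.25 → 3c = 62.25 → c = 20.75 mm.
Column 3 starts at margin + 2·(column + gutter) = 16 + 2·22.75 = 61.5 mm.

61.5 mm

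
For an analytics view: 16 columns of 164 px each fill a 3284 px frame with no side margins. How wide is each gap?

16·164 + 15g = 3284 → 15g = 660 → g = 44 px.

44 px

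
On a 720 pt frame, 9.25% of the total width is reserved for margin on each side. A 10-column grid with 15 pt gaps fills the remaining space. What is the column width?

720 × (1 − 2·9.25%) = 720 × 81.5% = 586.8 pt for the columns.
10 columns + 9 gaps: 10c + 9·15 = 586.8.
10c = 586.8 − 135 = 451.8, so c = 45.18 pt.

45.18 pt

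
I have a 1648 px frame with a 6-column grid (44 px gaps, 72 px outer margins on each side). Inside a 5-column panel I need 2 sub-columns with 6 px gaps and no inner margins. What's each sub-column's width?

Subtract both margins: 1648 − 2·72 = 1504 px.
Subtracting 5 gaps of 44 leaves 1284 for 6 columns, so c = 214 px.
5 columns plus 4 gaps: 1070 + 176 = 1246 px.
1246 − 1·6 = 1240; ÷2 gives d = 620 px.

620 px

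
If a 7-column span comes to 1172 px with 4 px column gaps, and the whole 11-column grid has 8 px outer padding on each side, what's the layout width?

1860 px

7 columns + 6 column gaps: 7c + 6·4 = 1172.
7c = 1172 − 24 = 1148, so c = 164 px.
Total width: 2·8 + 11·164 + 10·4 = 1860 px.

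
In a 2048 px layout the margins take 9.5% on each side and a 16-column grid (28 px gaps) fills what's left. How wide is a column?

77.43 px

Each margin = 9.5% of 2048 = 194.56 px; content = 2048 − 2·194.56 = 1658.88 px.
16c + 15·28 = 1658.88 → 16c = 1238.88 → c = 77.43 px.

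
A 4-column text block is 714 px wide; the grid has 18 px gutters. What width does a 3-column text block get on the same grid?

531 px

4c + 3·18 = 714 → 4c = 660 → c = 165 px.
3 columns plus 2 gutters: 495 + 36 = 531 px.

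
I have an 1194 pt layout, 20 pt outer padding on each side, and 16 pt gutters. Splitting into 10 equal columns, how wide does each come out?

Subtract both margins: 1194 − 2·20 = 1154 pt.
Subtracting 9 gutters of 16 leaves 1010 for 10 columns, so c = 101 pt.

101 pt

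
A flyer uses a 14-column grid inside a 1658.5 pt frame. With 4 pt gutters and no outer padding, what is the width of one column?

Subtracting 13 gutters of 4 leaves 1606.5 for 14 columns, so c = 114.75 pt.

114.75 pt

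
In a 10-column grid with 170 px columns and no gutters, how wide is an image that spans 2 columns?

2-column span = 2·170 = 340 px.

340 px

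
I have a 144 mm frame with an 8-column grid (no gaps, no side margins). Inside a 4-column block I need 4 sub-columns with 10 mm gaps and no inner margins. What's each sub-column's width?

144 / 8 = 18 mm per column.
4-column span = 4·18 = 72 mm.
Subtracting 3 gaps of 10 leaves 42 for 4 columns, so d = 10.5 mm.

10.5 mm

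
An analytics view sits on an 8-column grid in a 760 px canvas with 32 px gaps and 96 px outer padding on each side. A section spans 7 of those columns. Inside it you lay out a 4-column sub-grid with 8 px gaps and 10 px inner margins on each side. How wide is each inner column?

Inside the margins: 760 − 192 = 568 px.
568 − 7·32 = 344; ÷8 gives c = 43 px.
7 columns plus 6 gaps: 301 + 192 = 493 px.
Inner content = 493 − 2·10 = 473 px.
4d + 3·8 = 473 → 4d = 449 → d = 112.25 px.

112.25 px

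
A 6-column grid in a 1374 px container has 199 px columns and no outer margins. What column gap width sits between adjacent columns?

6 columns take 6·199 = 1194 px; remaining 180 splits into 5 column gaps.
g = 180 / 5 = 36 px.

36 px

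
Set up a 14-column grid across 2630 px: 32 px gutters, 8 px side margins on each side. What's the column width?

157 px

Inside the margins: 2630 − 16 = 2614 px.
14 columns + 13 gutters: 14c + 13·32 = 2614.
14c = 2614 − 416 = 2198, so c = 157 px.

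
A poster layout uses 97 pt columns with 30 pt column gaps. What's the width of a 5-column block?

605 pt

Span of 5: 5·97 + 4·30 = 485 + 120 = 605 pt.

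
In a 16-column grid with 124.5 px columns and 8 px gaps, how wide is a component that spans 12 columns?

12-column span = 12·124.5 + 11·8 = 1582 px.

1582 px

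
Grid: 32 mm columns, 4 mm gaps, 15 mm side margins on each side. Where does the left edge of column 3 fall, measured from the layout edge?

87 mm

Before column 3: the margin + 2 columns + 2 gaps.
Offset = 15 + 2·(32 + 4) = 15 + 72 = 87 mm.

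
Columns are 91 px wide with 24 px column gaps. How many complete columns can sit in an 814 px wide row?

Each extra column adds 91 + 24 = 115 px.
(814 + 24) / 115 = 7.29, so 7 columns fit.

7 columns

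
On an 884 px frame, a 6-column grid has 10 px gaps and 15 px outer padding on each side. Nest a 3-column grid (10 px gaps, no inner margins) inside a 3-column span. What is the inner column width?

Outer content = 884 − 2·15 = 854 px.
Subtracting 5 gaps of 10 leaves 804 for 6 columns, so c = 134 px.
Span of 3: 3·134 + 2·10 = 402 + 20 = 422 px.
3 columns + 2 gaps: 3d + 2·10 = 422.
3d = 422 − 20 = 402, so d = 134 px.

134 px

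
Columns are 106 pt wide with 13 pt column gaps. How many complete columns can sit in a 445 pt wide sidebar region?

3 columns

Each extra column adds 106 + 13 = 119 pt.
(445 + 13) / 119 = 3.85, so 3 columns fit.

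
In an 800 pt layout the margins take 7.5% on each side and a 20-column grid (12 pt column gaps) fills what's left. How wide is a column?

Margins: 7.5% × 800 = 60 pt each, so content = 800 − 120 = 680 pt.
20c + 19·12 = 680 → 20c = 452 → c = 22.6 pt.

22.6 pt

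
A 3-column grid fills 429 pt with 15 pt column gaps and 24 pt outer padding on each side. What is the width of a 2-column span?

Inside the margins: 429 − 48 = 381 pt.
3 columns + 2 column gaps: 3c + 2·15 = 381.
3c = 381 − 30 = 351, so c = 117 pt.
2 columns plus 1 column gap: 234 + 15 = 249 pt.

249 pt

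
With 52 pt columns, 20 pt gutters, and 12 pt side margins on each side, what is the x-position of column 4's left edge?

228 pt

Each column+gutter stride is 72 pt; 3 of them past the 12 pt margin is 12 + 216 = 228 pt.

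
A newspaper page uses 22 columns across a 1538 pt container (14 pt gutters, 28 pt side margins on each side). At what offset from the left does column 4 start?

232 pt

Subtract both margins: 1538 − 2·28 = 1482 pt.
Subtracting 21 gutters of 14 leaves 1188 for 22 columns, so c = 54 pt.
Each column+gutter stride is 68 pt; 3 of them past the 28 pt margin is 28 + 204 = 232 pt.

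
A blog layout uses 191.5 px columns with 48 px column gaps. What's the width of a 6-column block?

Span of 6: 6·191.5 + 5·48 = 1149 + 240 = 1389 px.

1389 px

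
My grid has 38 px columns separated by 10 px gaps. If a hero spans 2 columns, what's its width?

86 px

2 columns plus 1 gap: 76 + 10 = 86 px.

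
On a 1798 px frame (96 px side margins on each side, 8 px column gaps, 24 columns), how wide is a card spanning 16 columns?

1068 px

Take off 192 px of margins, leaving 1606 px.
24 columns + 23 column gaps: 24c + 23·8 = 1606.
24c = 1606 − 184 = 1422, so c = 59.25 px.
Span of 16: 16·59.25 + 15·8 = 948 + 120 = 1068 px.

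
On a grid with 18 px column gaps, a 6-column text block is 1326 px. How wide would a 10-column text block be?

2222 px

Subtracting 5 column gaps of 18 leaves 1236 for 6 columns, so c = 206 px.
Span of 10: 10·206 + 9·18 = 2060 + 162 = 2222 px.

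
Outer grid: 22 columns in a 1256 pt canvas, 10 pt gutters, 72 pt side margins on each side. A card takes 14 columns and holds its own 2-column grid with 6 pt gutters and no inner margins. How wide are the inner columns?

Inside the margins: 1256 − 144 = 1112 pt.
1112 − 21·10 = 902; ÷22 gives c = 41 pt.
Span of 14: 14·41 + 13·10 = 574 + 130 = 704 pt.
Subtracting 1 gutter of 6 leaves 698 for 2 columns, so d = 349 pt.

349 pt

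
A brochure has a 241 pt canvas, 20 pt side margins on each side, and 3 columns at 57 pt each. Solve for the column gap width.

Content width = 241 − 2·20 = 201 pt.
3 columns take 3·57 = 171 pt; remaining 30 splits into 2 column gaps.
g = 30 / 2 = 15 pt.

15 pt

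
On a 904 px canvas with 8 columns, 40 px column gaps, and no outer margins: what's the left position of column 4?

8c + 7·40 = 904 → 8c = 624 → c = 78 px.
Before column 4: 3 columns + 3 column gaps.
Offset = 3·(78 + 40) = 3·118 = 354 px.

354 px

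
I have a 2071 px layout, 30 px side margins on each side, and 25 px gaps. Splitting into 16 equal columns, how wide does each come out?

Content width = 2071 − 2·30 = 2011 px.
16c + 15·25 = 2011 → 16c = 1636 → c = 102.25 px.

102.25 px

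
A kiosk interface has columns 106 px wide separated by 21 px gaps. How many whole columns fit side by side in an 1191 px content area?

9 columns: 9·106 + 8·21 = 1122 px ≤ 1191.
10 columns: 1249 px > 1191. So 9.

9 columns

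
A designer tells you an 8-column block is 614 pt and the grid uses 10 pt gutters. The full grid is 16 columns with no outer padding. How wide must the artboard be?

8 columns + 7 gutters: 8c + 7·10 = 614.
8c = 614 − 70 = 544, so c = 68 pt.
Total width: 16·68 + 15·10 = 1238 pt.

1238 pt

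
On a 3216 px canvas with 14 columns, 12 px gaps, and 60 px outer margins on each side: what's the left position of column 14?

Take off 120 px of margins, leaving 3096 px.
14c + 13·12 = 3096 → 14c = 2940 → c = 210 px.
Column 14 starts at margin + 13·(column + gutter) = 60 + 13·222 = 2946 px.

2946 px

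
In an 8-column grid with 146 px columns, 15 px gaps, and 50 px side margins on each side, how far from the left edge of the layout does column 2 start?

211 px

Column 2 starts at margin + 1·(column + gutter) = 50 + 1·161 = 211 px.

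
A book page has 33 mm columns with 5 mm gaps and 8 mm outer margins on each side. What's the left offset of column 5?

Before column 5: the margin + 4 columns + 4 gaps.
Offset = 8 + 4·(33 + 5) = 8 + 152 = 160 mm.

160 mm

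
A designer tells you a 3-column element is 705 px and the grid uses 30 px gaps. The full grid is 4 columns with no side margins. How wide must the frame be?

950 px

705 − 2·30 = 645; ÷3 gives c = 215 px.
Frame = 4·215 + 3·30 = 860 + 90 = 950 px.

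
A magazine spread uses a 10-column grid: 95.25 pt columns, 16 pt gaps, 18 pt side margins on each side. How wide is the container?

Container = 2·18 + 10·95.25 + 9·16 = 36 + 952.5 + 144 = 1132.5 pt.

1132.5 pt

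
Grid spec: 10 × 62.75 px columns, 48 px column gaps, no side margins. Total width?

1059.5 px

Container = 10·62.75 + 9·48 = 627.5 + 432 = 1059.5 px.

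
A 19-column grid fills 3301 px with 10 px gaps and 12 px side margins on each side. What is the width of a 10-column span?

Inside the margins: 3301 − 24 = 3277 px.
19 columns + 18 gaps: 19c + 18·10 = 3277.
19c = 3277 − 180 = 3097, so c = 163 px.
10 columns plus 9 gaps: 1630 + 90 = 1720 px.

1720 px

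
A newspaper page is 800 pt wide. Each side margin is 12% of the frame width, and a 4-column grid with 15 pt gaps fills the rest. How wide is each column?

140.75 pt

800 × (1 − 2·12%) = 800 × 76% = 608 pt for the columns.
Subtracting 3 gaps of 15 leaves 563 for 4 columns, so c = 140.75 pt.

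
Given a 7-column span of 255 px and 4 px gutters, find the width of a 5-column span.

Subtracting 6 gutters of 4 leaves 231 for 7 columns, so c = 33 px.
5-column span = 5·33 + 4·4 = 181 px.

181 px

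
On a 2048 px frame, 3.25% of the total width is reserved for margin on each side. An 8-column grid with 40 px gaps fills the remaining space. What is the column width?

Margins: 3.25% × 2048 = 66.56 px each, so content = 2048 − 133.12 = 1914.88 px.
8c + 7·40 = 1914.88 → 8c = 1634.88 → c = 204.36 px.

204.36 px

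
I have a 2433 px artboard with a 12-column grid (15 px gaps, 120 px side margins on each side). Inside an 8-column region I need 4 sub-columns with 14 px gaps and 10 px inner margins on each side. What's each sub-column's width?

348.75 px

Outer content = 2433 − 2·120 = 2193 px.
12c + 11·15 = 2193 → 12c = 2028 → c = 169 px.
8-column span = 8·169 + 7·15 = 1457 px.
Inner content = 1457 − 2·10 = 1437 px.
Subtracting 3 gaps of 14 leaves 1395 for 4 columns, so d = 348.75 px.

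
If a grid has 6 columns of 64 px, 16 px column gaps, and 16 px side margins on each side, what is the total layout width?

496 px

Adding margins, columns and gutters: 32 + 384 + 80 = 496 px.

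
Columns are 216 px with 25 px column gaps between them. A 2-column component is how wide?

Span of 2: 2·216 + 1·25 = 432 + 25 = 457 px.

457 px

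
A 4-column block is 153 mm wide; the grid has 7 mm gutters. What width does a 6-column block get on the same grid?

233 mm

Subtracting 3 gutters of 7 leaves 132 for 4 columns, so c = 33 mm.
6 columns plus 5 gutters: 198 + 35 = 233 mm.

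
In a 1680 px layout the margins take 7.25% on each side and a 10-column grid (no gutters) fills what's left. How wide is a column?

143.64 px

Each margin = 7.25% of 1680 = 121.8 px; content = 1680 − 2·121.8 = 1436.4 px.
10c = 1436.4 → c = 143.64 px.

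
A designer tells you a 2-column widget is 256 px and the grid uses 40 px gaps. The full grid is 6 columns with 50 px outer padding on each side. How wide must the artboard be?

948 px

2 columns + 1 gap: 2c + 1·40 = 256.
2c = 256 − 40 = 216, so c = 108 px.
Artboard = 2·50 + 6·108 + 5·40 = 100 + 648 + 200 = 948 px.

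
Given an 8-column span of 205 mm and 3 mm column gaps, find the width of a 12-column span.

309 mm

205 − 7·3 = 184; ÷8 gives c = 23 mm.
Span of 12: 12·23 + 11·3 = 276 + 33 = 309 mm.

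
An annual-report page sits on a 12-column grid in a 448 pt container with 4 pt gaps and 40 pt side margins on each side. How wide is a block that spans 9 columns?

Content width = 448 − 2·40 = 368 pt.
368 − 11·4 = 324; ÷12 gives c = 27 pt.
9 columns plus 8 gaps: 243 + 32 = 275 pt.

275 pt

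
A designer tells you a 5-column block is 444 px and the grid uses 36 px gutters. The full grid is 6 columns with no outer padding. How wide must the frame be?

540 px

444 − 4·36 = 300; ÷5 gives c = 60 px.
Total width: 6·60 + 5·36 = 540 px.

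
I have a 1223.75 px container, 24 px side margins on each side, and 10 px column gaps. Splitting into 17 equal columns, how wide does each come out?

Subtract both margins: 1223.75 − 2·24 = 1175.75 px.
Subtracting 16 column gaps of 10 leaves 1015.75 for 17 columns, so c = 59.75 px.

59.75 px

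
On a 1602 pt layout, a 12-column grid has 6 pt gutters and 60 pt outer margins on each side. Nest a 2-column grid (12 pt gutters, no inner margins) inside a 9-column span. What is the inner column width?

Outer content = 1602 − 2·60 = 1482 pt.
Subtracting 11 gutters of 6 leaves 1416 for 12 columns, so c = 118 pt.
Span of 9: 9·118 + 8·6 = 1062 + 48 = 1110 pt.
Subtracting 1 gutter of 12 leaves 1098 for 2 columns, so d = 549 pt.

549 pt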